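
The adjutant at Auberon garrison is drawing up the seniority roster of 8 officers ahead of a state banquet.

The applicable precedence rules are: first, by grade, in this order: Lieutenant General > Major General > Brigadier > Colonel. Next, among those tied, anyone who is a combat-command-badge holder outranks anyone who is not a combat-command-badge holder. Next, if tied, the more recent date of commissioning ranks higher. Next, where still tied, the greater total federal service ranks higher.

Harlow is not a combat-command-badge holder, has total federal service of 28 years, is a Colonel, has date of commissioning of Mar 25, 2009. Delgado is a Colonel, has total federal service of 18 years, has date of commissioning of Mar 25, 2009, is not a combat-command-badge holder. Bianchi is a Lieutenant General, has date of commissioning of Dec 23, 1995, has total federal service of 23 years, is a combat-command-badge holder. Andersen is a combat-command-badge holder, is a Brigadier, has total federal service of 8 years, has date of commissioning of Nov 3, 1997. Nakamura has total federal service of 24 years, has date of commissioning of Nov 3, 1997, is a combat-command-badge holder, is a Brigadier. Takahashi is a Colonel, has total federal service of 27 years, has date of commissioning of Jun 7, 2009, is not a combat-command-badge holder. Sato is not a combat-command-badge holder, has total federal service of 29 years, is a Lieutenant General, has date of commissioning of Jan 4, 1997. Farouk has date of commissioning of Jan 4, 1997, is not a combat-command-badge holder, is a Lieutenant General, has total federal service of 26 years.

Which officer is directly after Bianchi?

By grade: Bianchi, Sato and Farouk (Lieutenant General); then Nakamura and Andersen (Brigadier); then Takahashi, Harlow and Delgado (Colonel).
Among Bianchi, Sato and Farouk, a combat-command-badge holder before not a combat-command-badge holder: Bianchi (a combat-command-badge holder) before Sato and Farouk (not a combat-command-badge holder).
Sato and Farouk both have date of commissioning Jan 4, 1997, so the next rule applies.
Among Sato and Farouk, by total federal service (higher first): Sato (29 years) before Farouk (26 years).
Nakamura and Andersen are each a combat-command-badge holder, so the next rule applies.
Nakamura and Andersen both have date of commissioning Nov 3, 1997, so the next rule applies.
Among Nakamura and Andersen, by total federal service (higher first): Nakamura (24 years) before Andersen (8 years).
Takahashi, Harlow and Delgado are each not a combat-command-badge holder, so the next rule applies.
Among Takahashi, Harlow and Delgado, by date of commissioning (later first): Takahashi (Jun 7, 2009) before Harlow and Delgado (Mar 25, 2009).
Among Harlow and Delgado, by total federal service (higher first): Harlow (28 years) before Delgado (18 years).
Order: Bianchi, Sato, Farouk, Nakamura, Andersen, Takahashi, Harlow, Delgado.

Sato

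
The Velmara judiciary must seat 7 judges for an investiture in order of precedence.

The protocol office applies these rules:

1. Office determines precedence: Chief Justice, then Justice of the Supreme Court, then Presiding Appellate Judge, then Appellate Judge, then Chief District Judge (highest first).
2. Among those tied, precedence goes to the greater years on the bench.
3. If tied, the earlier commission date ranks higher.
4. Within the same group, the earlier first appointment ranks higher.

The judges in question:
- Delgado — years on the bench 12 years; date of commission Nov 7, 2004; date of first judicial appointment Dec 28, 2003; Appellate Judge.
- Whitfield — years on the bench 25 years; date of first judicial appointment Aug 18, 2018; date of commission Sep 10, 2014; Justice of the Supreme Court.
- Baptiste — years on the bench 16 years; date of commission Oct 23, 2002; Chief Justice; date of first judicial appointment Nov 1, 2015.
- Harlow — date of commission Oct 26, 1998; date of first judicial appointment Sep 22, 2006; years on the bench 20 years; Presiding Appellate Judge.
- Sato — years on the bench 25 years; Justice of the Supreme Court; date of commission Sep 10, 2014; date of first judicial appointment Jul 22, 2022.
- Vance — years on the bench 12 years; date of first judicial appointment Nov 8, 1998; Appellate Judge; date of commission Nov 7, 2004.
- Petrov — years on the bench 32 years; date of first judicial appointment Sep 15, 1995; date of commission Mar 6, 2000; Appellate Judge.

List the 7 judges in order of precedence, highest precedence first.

By office: Baptiste (Chief Justice); then Whitfield and Sato (Justice of the Supreme Court); then Harlow (Presiding Appellate Judge); then Petrov, Vance and Delgado (Appellate Judge).
Whitfield and Sato both have years on the bench 25 years, so the next rule applies.
Whitfield and Sato both have date of commission Sep 10, 2014, so the next rule applies.
Among Whitfield and Sato, by date of first judicial appointment (earlier first): Whitfield (Aug 18, 2018) before Sato (Jul 22, 2022).
Among Petrov, Vance and Delgado, by years on the bench (higher first): Petrov (32 years) before Vance and Delgado (12 years).
Vance and Delgado both have date of commission Nov 7, 2004, so the next rule applies.
Among Vance and Delgado, by date of first judicial appointment (earlier first): Vance (Nov 8, 1998) before Delgado (Dec 28, 2003).
Full order: Baptiste, Whitfield, Sato, Harlow, Petrov, Vance, Delgado.

Baptiste, Whitfield, Sato, Harlow, Petrov, Vance, Delgado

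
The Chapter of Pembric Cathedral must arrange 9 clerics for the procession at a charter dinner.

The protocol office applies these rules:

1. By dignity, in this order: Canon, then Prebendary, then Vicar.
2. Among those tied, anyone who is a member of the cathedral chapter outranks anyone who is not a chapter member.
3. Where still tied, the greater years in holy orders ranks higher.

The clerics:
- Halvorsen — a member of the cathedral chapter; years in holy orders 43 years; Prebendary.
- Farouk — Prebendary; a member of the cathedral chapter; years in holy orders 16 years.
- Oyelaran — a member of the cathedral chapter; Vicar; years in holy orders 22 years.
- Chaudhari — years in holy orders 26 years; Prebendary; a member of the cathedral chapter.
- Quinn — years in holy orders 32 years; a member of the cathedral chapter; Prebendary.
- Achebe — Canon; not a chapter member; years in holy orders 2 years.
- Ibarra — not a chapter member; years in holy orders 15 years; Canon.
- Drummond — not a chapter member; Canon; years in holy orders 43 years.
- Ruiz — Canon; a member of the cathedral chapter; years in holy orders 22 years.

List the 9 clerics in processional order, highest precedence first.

Ruiz, Drummond, Ibarra, Achebe, Halvorsen, Quinn, Chaudhari, Farouk, Oyelaran

By dignity: Ruiz, Drummond, Ibarra and Achebe (Canon); then Halvorsen, Quinn, Chaudhari and Farouk (Prebendary); then Oyelaran (Vicar).
Among Ruiz, Drummond, Ibarra and Achebe, a member of the cathedral chapter before not a chapter member: Ruiz (a member of the cathedral chapter) before Drummond, Ibarra and Achebe (not a chapter member).
Among Drummond, Ibarra and Achebe, by years in holy orders (higher first): Drummond (43 years) before Ibarra (15 years) before Achebe (2 years).
Halvorsen, Quinn, Chaudhari and Farouk are each a member of the cathedral chapter, so the next rule applies.
Among Halvorsen, Quinn, Chaudhari and Farouk, by years in holy orders (higher first): Halvorsen (43 years) before Quinn (32 years) before Chaudhari (26 years) before Farouk (16 years).
Full order: Ruiz, Drummond, Ibarra, Achebe, Halvorsen, Quinn, Chaudhari, Farouk, Oyelaran.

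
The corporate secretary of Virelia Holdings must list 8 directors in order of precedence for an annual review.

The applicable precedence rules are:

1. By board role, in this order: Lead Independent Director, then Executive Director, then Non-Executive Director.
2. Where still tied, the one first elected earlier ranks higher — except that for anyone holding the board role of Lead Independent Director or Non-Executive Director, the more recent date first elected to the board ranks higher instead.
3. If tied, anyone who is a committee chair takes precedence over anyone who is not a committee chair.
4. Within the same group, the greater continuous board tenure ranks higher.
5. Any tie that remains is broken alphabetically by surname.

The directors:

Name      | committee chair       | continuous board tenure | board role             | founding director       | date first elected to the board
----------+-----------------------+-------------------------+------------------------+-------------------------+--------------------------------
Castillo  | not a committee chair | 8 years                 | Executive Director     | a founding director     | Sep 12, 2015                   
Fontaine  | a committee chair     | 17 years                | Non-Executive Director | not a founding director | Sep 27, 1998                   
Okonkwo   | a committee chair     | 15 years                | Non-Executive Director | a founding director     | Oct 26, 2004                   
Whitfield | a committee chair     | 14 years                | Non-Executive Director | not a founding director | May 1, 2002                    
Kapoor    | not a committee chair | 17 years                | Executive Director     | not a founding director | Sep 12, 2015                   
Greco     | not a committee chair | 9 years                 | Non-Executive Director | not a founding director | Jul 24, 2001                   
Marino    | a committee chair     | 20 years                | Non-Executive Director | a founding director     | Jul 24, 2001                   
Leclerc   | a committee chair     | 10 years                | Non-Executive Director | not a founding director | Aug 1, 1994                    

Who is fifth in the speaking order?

Marino

By board role: Kapoor and Castillo (Executive Director); then Okonkwo, Whitfield, Marino, Greco, Fontaine and Leclerc (Non-Executive Director).
Kapoor and Castillo both have date first elected to the board Sep 12, 2015, so the next rule applies.
Kapoor and Castillo are each not a committee chair, so the next rule applies.
Among Kapoor and Castillo, by continuous board tenure (higher first): Kapoor (17 years) before Castillo (8 years).
Among Okonkwo, Whitfield, Marino, Greco, Fontaine and Leclerc, by date first elected to the board (later first) (reversed rule for this group): Okonkwo (Oct 26, 2004) before Whitfield (May 1, 2002) before Marino and Greco (Jul 24, 2001) before Fontaine (Sep 27, 1998) before Leclerc (Aug 1, 1994).
Among Marino and Greco, a committee chair before not a committee chair: Marino (a committee chair) before Greco (not a committee chair).
Order: Kapoor, Castillo, Okonkwo, Whitfield, Marino, Greco, Fontaine, Leclerc.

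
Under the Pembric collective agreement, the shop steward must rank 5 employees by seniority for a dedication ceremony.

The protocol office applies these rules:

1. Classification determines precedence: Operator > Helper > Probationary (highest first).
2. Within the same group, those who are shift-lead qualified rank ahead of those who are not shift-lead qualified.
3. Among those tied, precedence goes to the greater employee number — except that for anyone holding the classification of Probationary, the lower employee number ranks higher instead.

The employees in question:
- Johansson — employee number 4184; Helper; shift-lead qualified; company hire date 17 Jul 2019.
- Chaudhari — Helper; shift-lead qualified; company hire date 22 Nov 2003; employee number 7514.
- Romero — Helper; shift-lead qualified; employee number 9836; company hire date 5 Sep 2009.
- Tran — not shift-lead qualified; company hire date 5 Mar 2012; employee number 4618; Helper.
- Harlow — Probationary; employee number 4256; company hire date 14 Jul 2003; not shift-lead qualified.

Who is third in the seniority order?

Johansson

By classification: Romero, Chaudhari, Johansson and Tran (Helper); then Harlow (Probationary).
Among Romero, Chaudhari, Johansson and Tran, shift-lead qualified before not shift-lead qualified: Romero, Chaudhari and Johansson (shift-lead qualified) before Tran (not shift-lead qualified).
Among Romero, Chaudhari and Johansson, by employee number (higher first): Romero (9836) before Chaudhari (7514) before Johansson (4184).
Order: Romero, Chaudhari, Johansson, Tran, Harlow.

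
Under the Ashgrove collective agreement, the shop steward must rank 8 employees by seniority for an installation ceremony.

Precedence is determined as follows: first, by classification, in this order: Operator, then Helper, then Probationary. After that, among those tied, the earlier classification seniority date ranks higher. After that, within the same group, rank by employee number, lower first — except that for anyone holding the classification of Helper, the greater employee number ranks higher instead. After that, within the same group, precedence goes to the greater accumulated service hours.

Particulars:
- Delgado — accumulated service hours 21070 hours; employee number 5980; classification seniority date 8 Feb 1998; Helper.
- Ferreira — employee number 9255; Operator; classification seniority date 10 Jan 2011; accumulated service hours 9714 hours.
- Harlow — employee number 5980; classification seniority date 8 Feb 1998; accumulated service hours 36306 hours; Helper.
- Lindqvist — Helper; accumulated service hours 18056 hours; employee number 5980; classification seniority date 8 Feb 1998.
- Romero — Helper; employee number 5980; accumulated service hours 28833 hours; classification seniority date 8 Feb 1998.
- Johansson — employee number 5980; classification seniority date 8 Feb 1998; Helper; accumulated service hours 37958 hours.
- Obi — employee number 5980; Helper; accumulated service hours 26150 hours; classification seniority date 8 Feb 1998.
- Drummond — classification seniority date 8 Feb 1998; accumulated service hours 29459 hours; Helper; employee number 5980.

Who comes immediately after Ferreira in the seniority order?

Johansson

By classification: Ferreira (Operator); then Johansson, Harlow, Drummond, Romero, Obi, Delgado and Lindqvist (Helper).
Johansson, Harlow, Drummond, Romero, Obi, Delgado and Lindqvist all have classification seniority date 8 Feb 1998, so the next rule applies.
Johansson, Harlow, Drummond, Romero, Obi, Delgado and Lindqvist all have employee number 5980, so the next rule applies.
Among Johansson, Harlow, Drummond, Romero, Obi, Delgado and Lindqvist, by accumulated service hours (higher first): Johansson (37958 hours) before Harlow (36306 hours) before Drummond (29459 hours) before Romero (28833 hours) before Obi (26150 hours) before Delgado (21070 hours) before Lindqvist (18056 hours).
Order: Ferreira, Johansson, Harlow, Drummond, Romero, Obi, Delgado, Lindqvist.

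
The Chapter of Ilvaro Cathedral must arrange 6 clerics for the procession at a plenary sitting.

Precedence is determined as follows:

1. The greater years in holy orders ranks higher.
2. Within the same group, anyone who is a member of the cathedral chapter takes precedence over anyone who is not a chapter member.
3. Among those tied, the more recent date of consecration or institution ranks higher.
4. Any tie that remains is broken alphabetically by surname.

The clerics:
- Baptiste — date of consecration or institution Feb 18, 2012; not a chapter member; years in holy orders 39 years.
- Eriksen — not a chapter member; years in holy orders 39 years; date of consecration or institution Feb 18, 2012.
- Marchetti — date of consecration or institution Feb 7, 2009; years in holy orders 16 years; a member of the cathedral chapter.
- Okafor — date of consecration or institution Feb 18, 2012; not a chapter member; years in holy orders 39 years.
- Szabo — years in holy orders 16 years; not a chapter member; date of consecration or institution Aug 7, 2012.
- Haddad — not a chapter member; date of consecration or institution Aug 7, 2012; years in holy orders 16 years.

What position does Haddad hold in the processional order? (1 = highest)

By years in holy orders (higher first): Baptiste, Eriksen and Okafor (each 39 years); then Marchetti, Haddad and Szabo (each 16 years).
Baptiste, Eriksen and Okafor are each not a chapter member, so the next rule applies.
Baptiste, Eriksen and Okafor all have date of consecration or institution Feb 18, 2012, so the next rule applies.
Among Baptiste, Eriksen and Okafor, alphabetically by surname: Baptiste before Eriksen before Okafor.
Among Marchetti, Haddad and Szabo, a member of the cathedral chapter before not a chapter member: Marchetti (a member of the cathedral chapter) before Haddad and Szabo (not a chapter member).
Haddad and Szabo both have date of consecration or institution Aug 7, 2012, so the next rule applies.
Among Haddad and Szabo, alphabetically by surname: Haddad before Szabo.
Order: Baptiste, Eriksen, Okafor, Marchetti, Haddad, Szabo. So position 5.

5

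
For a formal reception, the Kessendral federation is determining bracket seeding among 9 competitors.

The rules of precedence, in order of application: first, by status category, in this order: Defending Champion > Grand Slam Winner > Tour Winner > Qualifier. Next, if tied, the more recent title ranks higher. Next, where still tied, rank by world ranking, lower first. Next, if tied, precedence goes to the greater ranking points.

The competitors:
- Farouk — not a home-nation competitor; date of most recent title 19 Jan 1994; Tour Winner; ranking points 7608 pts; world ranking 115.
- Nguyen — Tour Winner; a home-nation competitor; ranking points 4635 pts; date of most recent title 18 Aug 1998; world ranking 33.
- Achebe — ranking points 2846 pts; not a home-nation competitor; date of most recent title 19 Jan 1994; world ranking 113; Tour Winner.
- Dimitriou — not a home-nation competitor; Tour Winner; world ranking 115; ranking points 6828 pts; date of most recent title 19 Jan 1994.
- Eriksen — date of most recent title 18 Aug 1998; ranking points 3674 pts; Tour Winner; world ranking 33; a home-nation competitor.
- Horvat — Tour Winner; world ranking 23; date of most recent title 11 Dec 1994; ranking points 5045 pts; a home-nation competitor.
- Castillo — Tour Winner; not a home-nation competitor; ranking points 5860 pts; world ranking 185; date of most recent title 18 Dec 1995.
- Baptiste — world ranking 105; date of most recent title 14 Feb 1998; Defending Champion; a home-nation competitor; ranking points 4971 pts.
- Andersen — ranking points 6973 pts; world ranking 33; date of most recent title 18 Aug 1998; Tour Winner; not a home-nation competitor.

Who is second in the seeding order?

By status category: Baptiste (Defending Champion); then Andersen, Nguyen, Eriksen, Castillo, Horvat, Achebe, Farouk and Dimitriou (Tour Winner).
Among Andersen, Nguyen, Eriksen, Castillo, Horvat, Achebe, Farouk and Dimitriou, by date of most recent title (later first): Andersen, Nguyen and Eriksen (18 Aug 1998) before Castillo (18 Dec 1995) before Horvat (11 Dec 1994) before Achebe, Farouk and Dimitriou (19 Jan 1994).
Andersen, Nguyen and Eriksen all have world ranking 33, so the next rule applies.
Among Andersen, Nguyen and Eriksen, by ranking points (higher first): Andersen (6973 pts) before Nguyen (4635 pts) before Eriksen (3674 pts).
Among Achebe, Farouk and Dimitriou, by world ranking (lower first): Achebe (113) before Farouk and Dimitriou (115).
Among Farouk and Dimitriou, by ranking points (higher first): Farouk (7608 pts) before Dimitriou (6828 pts).
Order: Baptiste, Andersen, Nguyen, Eriksen, Castillo, Horvat, Achebe, Farouk, Dimitriou.

Andersen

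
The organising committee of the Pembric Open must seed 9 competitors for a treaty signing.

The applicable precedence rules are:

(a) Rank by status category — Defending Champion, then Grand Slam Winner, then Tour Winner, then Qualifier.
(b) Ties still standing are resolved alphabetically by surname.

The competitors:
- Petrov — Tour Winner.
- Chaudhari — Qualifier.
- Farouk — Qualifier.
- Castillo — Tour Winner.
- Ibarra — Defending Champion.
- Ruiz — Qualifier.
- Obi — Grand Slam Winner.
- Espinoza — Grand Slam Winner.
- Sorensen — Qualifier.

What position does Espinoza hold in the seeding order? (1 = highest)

By status category: Ibarra (Defending Champion); then Espinoza and Obi (Grand Slam Winner); then Castillo and Petrov (Tour Winner); then Chaudhari, Farouk, Ruiz and Sorensen (Qualifier).
Among Espinoza and Obi, alphabetically by surname: Espinoza before Obi.
Among Castillo and Petrov, alphabetically by surname: Castillo before Petrov.
Among Chaudhari, Farouk, Ruiz and Sorensen, alphabetically by surname: Chaudhari before Farouk before Ruiz before Sorensen.
Order: Ibarra, Espinoza, Obi, Castillo, Petrov, Chaudhari, Farouk, Ruiz, Sorensen. So position 2.

2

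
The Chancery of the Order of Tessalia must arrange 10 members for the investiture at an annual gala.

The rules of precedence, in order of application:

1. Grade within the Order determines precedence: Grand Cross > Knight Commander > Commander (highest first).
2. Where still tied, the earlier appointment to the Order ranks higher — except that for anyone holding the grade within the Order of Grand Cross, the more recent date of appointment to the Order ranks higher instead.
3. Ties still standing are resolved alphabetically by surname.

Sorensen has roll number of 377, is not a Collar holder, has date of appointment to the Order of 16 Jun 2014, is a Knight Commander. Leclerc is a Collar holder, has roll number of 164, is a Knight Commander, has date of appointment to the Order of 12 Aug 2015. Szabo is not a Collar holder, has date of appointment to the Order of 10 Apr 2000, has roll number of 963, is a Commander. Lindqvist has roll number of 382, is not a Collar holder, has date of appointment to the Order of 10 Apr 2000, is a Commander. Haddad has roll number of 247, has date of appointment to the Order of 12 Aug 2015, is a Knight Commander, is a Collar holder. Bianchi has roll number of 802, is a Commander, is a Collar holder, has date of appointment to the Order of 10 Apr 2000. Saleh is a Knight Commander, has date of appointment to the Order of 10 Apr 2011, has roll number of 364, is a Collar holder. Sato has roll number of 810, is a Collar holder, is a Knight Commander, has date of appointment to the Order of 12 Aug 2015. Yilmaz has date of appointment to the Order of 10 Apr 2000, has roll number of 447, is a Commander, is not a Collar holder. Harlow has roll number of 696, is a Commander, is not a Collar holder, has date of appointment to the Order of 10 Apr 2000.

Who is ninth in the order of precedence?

By grade within the Order: Saleh, Sorensen, Haddad, Leclerc and Sato (Knight Commander); then Bianchi, Harlow, Lindqvist, Szabo and Yilmaz (Commander).
Among Saleh, Sorensen, Haddad, Leclerc and Sato, by date of appointment to the Order (earlier first): Saleh (10 Apr 2011) before Sorensen (16 Jun 2014) before Haddad, Leclerc and Sato (12 Aug 2015).
Among Haddad, Leclerc and Sato, alphabetically by surname: Haddad before Leclerc before Sato.
Bianchi, Harlow, Lindqvist, Szabo and Yilmaz all have date of appointment to the Order 10 Apr 2000, so the next rule applies.
Among Bianchi, Harlow, Lindqvist, Szabo and Yilmaz, alphabetically by surname: Bianchi before Harlow before Lindqvist before Szabo before Yilmaz.
Order: Saleh, Sorensen, Haddad, Leclerc, Sato, Bianchi, Harlow, Lindqvist, Szabo, Yilmaz.

Szabo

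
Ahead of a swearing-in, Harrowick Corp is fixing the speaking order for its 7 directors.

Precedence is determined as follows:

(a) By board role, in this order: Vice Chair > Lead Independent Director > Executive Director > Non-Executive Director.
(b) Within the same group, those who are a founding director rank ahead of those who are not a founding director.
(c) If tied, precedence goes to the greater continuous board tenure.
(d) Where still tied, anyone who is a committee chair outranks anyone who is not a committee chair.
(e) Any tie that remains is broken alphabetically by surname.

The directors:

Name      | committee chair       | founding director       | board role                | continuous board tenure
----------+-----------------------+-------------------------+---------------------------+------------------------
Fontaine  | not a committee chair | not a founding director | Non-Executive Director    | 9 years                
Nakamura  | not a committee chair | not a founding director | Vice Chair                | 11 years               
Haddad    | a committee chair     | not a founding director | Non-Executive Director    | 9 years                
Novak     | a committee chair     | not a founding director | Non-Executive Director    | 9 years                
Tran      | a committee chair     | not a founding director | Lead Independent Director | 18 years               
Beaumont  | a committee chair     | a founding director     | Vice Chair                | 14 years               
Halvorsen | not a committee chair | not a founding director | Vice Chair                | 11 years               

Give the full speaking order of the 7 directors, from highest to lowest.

By board role: Beaumont, Halvorsen and Nakamura (Vice Chair); then Tran (Lead Independent Director); then Haddad, Novak and Fontaine (Non-Executive Director).
Among Beaumont, Halvorsen and Nakamura, a founding director before not a founding director: Beaumont (a founding director) before Halvorsen and Nakamura (not a founding director).
Halvorsen and Nakamura both have continuous board tenure 11 years, so the next rule applies.
Halvorsen and Nakamura are each not a committee chair, so the next rule applies.
Among Halvorsen and Nakamura, alphabetically by surname: Halvorsen before Nakamura.
Haddad, Novak and Fontaine are each not a founding director, so the next rule applies.
Haddad, Novak and Fontaine all have continuous board tenure 9 years, so the next rule applies.
Among Haddad, Novak and Fontaine, a committee chair before not a committee chair: Haddad and Novak (a committee chair) before Fontaine (not a committee chair).
Among Haddad and Novak, alphabetically by surname: Haddad before Novak.
Full order: Beaumont, Halvorsen, Nakamura, Tran, Haddad, Novak, Fontaine.

Beaumont, Halvorsen, Nakamura, Tran, Haddad, Novak, Fontaine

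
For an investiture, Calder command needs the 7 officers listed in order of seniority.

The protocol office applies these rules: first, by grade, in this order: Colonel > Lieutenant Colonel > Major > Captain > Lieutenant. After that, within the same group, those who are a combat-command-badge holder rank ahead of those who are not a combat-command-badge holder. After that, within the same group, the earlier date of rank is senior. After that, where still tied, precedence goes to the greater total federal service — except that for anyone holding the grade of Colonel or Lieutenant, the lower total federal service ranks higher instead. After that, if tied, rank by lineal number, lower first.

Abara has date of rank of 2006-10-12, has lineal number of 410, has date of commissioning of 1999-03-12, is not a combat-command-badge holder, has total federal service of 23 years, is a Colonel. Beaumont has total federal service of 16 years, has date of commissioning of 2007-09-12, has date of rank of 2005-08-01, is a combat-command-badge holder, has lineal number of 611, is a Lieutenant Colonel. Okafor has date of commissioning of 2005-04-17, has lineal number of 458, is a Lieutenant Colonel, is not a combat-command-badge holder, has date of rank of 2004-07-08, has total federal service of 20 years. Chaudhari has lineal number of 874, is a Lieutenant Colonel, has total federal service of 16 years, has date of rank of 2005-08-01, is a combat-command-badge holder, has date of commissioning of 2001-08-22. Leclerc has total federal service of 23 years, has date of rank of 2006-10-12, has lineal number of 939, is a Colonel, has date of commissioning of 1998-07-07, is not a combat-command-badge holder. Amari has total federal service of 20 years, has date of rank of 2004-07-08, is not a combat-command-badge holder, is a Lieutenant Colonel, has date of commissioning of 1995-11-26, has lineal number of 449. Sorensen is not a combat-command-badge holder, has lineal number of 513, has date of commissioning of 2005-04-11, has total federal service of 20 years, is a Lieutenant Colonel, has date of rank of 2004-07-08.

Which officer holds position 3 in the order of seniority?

By grade: Abara and Leclerc (Colonel); then Beaumont, Chaudhari, Amari, Okafor and Sorensen (Lieutenant Colonel).
Abara and Leclerc are each not a combat-command-badge holder, so the next rule applies.
Abara and Leclerc both have date of rank 2006-10-12, so the next rule applies.
Abara and Leclerc both have total federal service 23 years, so the next rule applies.
Among Abara and Leclerc, by lineal number (lower first): Abara (410) before Leclerc (939).
Among Beaumont, Chaudhari, Amari, Okafor and Sorensen, a combat-command-badge holder before not a combat-command-badge holder: Beaumont and Chaudhari (a combat-command-badge holder) before Amari, Okafor and Sorensen (not a combat-command-badge holder).
Beaumont and Chaudhari both have date of rank 2005-08-01, so the next rule applies.
Beaumont and Chaudhari both have total federal service 16 years, so the next rule applies.
Among Beaumont and Chaudhari, by lineal number (lower first): Beaumont (611) before Chaudhari (874).
Amari, Okafor and Sorensen all have date of rank 2004-07-08, so the next rule applies.
Amari, Okafor and Sorensen all have total federal service 20 years, so the next rule applies.
Among Amari, Okafor and Sorensen, by lineal number (lower first): Amari (449) before Okafor (458) before Sorensen (513).
Order: Abara, Leclerc, Beaumont, Chaudhari, Amari, Okafor, Sorensen.

Beaumont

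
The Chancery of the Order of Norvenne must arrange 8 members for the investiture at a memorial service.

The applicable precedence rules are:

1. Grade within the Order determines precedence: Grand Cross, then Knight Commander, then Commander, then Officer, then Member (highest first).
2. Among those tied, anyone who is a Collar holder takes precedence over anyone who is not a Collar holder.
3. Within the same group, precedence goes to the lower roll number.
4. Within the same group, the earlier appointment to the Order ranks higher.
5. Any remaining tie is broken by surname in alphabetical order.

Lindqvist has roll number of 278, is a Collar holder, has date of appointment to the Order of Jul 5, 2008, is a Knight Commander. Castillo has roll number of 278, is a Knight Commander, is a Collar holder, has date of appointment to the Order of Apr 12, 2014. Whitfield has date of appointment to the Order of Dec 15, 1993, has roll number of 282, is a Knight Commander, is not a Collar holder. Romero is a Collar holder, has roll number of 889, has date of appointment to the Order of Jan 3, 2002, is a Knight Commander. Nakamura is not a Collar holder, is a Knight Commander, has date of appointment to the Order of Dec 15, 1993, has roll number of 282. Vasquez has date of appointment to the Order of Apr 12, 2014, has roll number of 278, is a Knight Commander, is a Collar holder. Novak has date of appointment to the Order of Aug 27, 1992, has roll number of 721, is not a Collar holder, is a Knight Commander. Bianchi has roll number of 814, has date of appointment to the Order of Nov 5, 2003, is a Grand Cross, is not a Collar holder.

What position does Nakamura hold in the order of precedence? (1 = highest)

6

By grade within the Order: Bianchi (Grand Cross); then Lindqvist, Castillo, Vasquez, Romero, Nakamura, Whitfield and Novak (Knight Commander).
Among Lindqvist, Castillo, Vasquez, Romero, Nakamura, Whitfield and Novak, a Collar holder before not a Collar holder: Lindqvist, Castillo, Vasquez and Romero (a Collar holder) before Nakamura, Whitfield and Novak (not a Collar holder).
Among Lindqvist, Castillo, Vasquez and Romero, by roll number (lower first): Lindqvist, Castillo and Vasquez (278) before Romero (889).
Among Lindqvist, Castillo and Vasquez, by date of appointment to the Order (earlier first): Lindqvist (Jul 5, 2008) before Castillo and Vasquez (Apr 12, 2014).
Among Castillo and Vasquez, alphabetically by surname: Castillo before Vasquez.
Among Nakamura, Whitfield and Novak, by roll number (lower first): Nakamura and Whitfield (282) before Novak (721).
Nakamura and Whitfield both have date of appointment to the Order Dec 15, 1993, so the next rule applies.
Among Nakamura and Whitfield, alphabetically by surname: Nakamura before Whitfield.
Order: Bianchi, Lindqvist, Castillo, Vasquez, Romero, Nakamura, Whitfield, Novak. So position 6.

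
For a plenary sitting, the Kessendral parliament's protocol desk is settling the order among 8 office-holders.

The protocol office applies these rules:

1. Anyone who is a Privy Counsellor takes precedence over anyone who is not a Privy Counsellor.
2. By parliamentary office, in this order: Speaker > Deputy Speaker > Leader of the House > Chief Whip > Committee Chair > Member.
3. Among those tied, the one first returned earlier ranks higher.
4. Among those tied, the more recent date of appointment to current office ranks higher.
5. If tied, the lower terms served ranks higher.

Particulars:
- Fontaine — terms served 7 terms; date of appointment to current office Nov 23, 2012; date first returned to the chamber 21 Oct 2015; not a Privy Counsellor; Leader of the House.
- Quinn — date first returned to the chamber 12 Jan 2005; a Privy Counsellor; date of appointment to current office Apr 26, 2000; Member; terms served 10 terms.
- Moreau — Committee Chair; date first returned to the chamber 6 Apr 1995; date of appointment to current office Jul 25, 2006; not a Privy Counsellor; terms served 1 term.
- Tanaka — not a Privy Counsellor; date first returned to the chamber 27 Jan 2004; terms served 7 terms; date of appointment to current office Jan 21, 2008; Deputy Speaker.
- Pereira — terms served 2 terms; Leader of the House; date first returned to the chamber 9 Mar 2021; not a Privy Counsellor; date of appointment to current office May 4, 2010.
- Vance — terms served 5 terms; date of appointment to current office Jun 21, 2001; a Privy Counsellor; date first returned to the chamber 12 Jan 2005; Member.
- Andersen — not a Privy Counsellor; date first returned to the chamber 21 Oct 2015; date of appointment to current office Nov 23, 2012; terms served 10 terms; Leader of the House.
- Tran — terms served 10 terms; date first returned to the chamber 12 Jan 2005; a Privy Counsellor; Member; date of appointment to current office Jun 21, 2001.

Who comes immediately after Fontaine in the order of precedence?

Andersen

By the first rule: Vance, Tran and Quinn (each a Privy Counsellor); then Tanaka, Fontaine, Andersen, Pereira and Moreau (each not a Privy Counsellor).
Vance, Tran and Quinn are each Member, so the next rule applies.
Vance, Tran and Quinn all have date first returned to the chamber 12 Jan 2005, so the next rule applies.
Among Vance, Tran and Quinn, by date of appointment to current office (later first): Vance and Tran (Jun 21, 2001) before Quinn (Apr 26, 2000).
Among Vance and Tran, by terms served (lower first): Vance (5 terms) before Tran (10 terms).
Among Tanaka, Fontaine, Andersen, Pereira and Moreau, by parliamentary office: Tanaka (Deputy Speaker) before Fontaine, Andersen and Pereira (Leader of the House) before Moreau (Committee Chair).
Among Fontaine, Andersen and Pereira, by date first returned to the chamber (earlier first): Fontaine and Andersen (21 Oct 2015) before Pereira (9 Mar 2021).
Fontaine and Andersen both have date of appointment to current office Nov 23, 2012, so the next rule applies.
Among Fontaine and Andersen, by terms served (lower first): Fontaine (7 terms) before Andersen (10 terms).
Order: Vance, Tran, Quinn, Tanaka, Fontaine, Andersen, Pereira, Moreau.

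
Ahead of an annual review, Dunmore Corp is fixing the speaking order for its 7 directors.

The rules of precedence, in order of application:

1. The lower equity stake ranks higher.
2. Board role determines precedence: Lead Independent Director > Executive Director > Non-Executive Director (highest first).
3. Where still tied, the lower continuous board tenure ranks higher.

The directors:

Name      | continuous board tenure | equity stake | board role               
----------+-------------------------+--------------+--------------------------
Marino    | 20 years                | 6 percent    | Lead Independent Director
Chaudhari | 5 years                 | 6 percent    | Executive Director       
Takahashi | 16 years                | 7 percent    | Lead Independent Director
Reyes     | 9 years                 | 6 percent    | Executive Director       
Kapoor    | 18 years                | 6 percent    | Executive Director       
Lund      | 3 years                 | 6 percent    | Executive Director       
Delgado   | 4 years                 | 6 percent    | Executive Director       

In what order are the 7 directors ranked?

By equity stake (lower first): Marino, Lund, Delgado, Chaudhari, Reyes and Kapoor (each 6 percent); then Takahashi (7 percent).
Among Marino, Lund, Delgado, Chaudhari, Reyes and Kapoor, by board role: Marino (Lead Independent Director) before Lund, Delgado, Chaudhari, Reyes and Kapoor (Executive Director).
Among Lund, Delgado, Chaudhari, Reyes and Kapoor, by continuous board tenure (lower first): Lund (3 years) before Delgado (4 years) before Chaudhari (5 years) before Reyes (9 years) before Kapoor (18 years).
Full order: Marino, Lund, Delgado, Chaudhari, Reyes, Kapoor, Takahashi.

Marino, Lund, Delgado, Chaudhari, Reyes, Kapoor, Takahashi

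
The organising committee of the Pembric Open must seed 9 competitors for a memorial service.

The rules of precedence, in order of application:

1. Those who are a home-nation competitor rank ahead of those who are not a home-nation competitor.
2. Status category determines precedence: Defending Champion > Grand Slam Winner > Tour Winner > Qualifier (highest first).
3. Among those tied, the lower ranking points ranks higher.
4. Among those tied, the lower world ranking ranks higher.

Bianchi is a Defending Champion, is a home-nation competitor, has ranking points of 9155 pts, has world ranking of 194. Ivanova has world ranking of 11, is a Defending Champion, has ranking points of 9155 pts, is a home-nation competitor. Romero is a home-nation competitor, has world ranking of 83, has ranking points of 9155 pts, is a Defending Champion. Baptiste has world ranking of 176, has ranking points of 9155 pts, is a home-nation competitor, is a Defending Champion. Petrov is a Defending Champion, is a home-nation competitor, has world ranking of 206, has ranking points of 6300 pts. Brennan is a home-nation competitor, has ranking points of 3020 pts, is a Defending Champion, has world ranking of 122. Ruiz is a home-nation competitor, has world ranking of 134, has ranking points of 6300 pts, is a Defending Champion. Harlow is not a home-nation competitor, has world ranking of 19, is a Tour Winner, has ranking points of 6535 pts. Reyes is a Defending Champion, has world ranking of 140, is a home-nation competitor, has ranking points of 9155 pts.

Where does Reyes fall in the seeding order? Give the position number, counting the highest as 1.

6

By the first rule: Brennan, Ruiz, Petrov, Ivanova, Romero, Reyes, Baptiste and Bianchi (each a home-nation competitor); then Harlow (not a home-nation competitor).
Brennan, Ruiz, Petrov, Ivanova, Romero, Reyes, Baptiste and Bianchi are each Defending Champion, so the next rule applies.
Among Brennan, Ruiz, Petrov, Ivanova, Romero, Reyes, Baptiste and Bianchi, by ranking points (lower first): Brennan (3020 pts) before Ruiz and Petrov (6300 pts) before Ivanova, Romero, Reyes, Baptiste and Bianchi (9155 pts).
Among Ruiz and Petrov, by world ranking (lower first): Ruiz (134) before Petrov (206).
Among Ivanova, Romero, Reyes, Baptiste and Bianchi, by world ranking (lower first): Ivanova (11) before Romero (83) before Reyes (140) before Baptiste (176) before Bianchi (194).
Order: Brennan, Ruiz, Petrov, Ivanova, Romero, Reyes, Baptiste, Bianchi, Harlow. So position 6.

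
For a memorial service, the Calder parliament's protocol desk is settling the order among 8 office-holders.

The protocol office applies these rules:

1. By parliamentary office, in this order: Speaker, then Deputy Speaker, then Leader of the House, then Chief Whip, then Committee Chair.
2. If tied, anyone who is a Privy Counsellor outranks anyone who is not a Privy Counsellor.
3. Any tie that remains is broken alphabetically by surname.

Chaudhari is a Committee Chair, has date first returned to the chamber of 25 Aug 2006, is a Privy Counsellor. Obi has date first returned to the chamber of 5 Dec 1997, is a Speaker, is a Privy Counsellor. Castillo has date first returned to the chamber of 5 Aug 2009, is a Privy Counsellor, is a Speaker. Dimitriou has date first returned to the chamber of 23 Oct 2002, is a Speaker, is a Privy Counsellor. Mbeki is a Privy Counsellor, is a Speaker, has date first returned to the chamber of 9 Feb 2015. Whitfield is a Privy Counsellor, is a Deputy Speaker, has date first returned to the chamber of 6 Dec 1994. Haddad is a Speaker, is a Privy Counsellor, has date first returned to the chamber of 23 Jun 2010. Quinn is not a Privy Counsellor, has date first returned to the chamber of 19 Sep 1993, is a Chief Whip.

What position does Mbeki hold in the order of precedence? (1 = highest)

By parliamentary office: Castillo, Dimitriou, Haddad, Mbeki and Obi (Speaker); then Whitfield (Deputy Speaker); then Quinn (Chief Whip); then Chaudhari (Committee Chair).
Castillo, Dimitriou, Haddad, Mbeki and Obi are each a Privy Counsellor, so the next rule applies.
Among Castillo, Dimitriou, Haddad, Mbeki and Obi, alphabetically by surname: Castillo before Dimitriou before Haddad before Mbeki before Obi.
Order: Castillo, Dimitriou, Haddad, Mbeki, Obi, Whitfield, Quinn, Chaudhari. So position 4.

4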